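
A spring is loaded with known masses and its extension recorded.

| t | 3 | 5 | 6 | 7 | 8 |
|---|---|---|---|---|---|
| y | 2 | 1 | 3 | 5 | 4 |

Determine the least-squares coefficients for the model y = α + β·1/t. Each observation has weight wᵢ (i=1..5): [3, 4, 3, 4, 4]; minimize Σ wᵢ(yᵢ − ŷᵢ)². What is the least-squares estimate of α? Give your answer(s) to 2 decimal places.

Normal-equation sums: Σwᵢ·1 = 18, Σwᵢ·1/t = 118/35, Σwᵢ·1/t·1/t = 42383/58800.
Moment sums: Σwᵢ·y = 55, Σwᵢ·1/t·y = 641/70.
Normal equations: [[18, 118/35]; [118/35, 42383/58800]]·[α, β]ᵀ = [55, 641/70]ᵀ.
Determinant 18·(42383/58800) − (118/35)² = 2251/1400.
α = (55·(42383/58800) − (118/35)·(641/70))/(2251/1400) = 73679/13506; β = (18·(641/70) − (118/35)·55)/(2251/1400) = -28840/2251.

α = 5.46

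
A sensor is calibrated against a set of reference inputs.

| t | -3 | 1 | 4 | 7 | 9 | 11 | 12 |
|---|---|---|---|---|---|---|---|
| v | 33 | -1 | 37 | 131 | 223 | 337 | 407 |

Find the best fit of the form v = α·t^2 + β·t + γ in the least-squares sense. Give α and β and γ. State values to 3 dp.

α = 3.028, β = -2.373, γ = -1.491

Sums needed: Σt^2·t^2 = 44677, Σt^2·t = 4169, Σt^2 = 421, Σt·t = 421, Σt = 41, Σ1 = 7.
Right-hand side: Σt^2·v = 124755, Σt·v = 11563, Σv = 1167.
Inverting the 3×3 Gram matrix, [α, β, γ]ᵀ = [529985/175038, -415303/175038, -43498/29173]ᵀ.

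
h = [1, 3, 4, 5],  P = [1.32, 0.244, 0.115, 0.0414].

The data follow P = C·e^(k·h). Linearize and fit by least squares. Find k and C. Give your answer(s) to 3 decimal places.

k = -0.853, C = 3.169

Let Y = ln P. Fitting Y = k·h + ln C by least squares:
AᵀA = [[51.0000, 13.0000]; [13.0000, 4]], rhs = [-28.5278, -6.4803]ᵀ  (here Σh = 13.0000, Σ(h)² = 51.0000, Σln P = -6.4803, Σh·ln P = -28.5278).
Solving (det = 35.0000): k = -0.85337, ln C = 1.15338, so C = exp(1.15338) = 3.16890.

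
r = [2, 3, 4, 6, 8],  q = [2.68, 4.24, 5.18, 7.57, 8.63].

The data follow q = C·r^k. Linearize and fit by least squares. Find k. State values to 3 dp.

k = 0.847

Taking logs, ln q = k·ln r + ln C, so regress ln q on ln r.
Σln r = 7.0493, Σ(ln r)² = 11.1437, Σln q = 8.2546, Σln r·ln q = 12.6591.
Normal system: [[11.1437, 7.0493]; [7.0493, 5]]·[k, ln C]ᵀ = [12.6591, 8.2546]ᵀ.
Δ = 11.1437·5 − (7.0493)² = 6.0265; k = (12.6591·5 − 7.0493·8.2546)/6.0265 = 0.84734, ln C = (11.1437·8.2546 − 7.0493·12.6591)/6.0265 = 0.45630.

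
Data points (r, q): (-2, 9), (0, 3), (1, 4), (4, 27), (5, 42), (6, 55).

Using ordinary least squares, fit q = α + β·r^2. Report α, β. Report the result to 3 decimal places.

AᵀA·[α, β]ᵀ = Aᵀq reads: 6·α + 82·β = 140;  82·α + 2194·β = 3502.
Determinant 6·2194 − 82² = 6440.
α = (140·2194 − 82·3502)/6440 = 4999/1610; β = (6·3502 − 82·140)/6440 = 2383/1610.

α = 3.105, β = 1.480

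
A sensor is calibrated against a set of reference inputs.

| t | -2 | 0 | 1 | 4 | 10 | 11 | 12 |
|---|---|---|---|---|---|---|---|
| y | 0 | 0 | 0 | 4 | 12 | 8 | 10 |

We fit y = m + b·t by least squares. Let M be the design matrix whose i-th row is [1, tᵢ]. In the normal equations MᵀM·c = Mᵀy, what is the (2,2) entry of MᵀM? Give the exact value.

386

Row 2 ↔ basis t, column 2 ↔ basis t, so (MᵀM)_{2,2} = Σᵢ (t)·(t) = (-2)·(-2) + (0)·(0) + (1)·(1) + (4)·(4) + (10)·(10) + (11)·(11) + (12)·(12) = 386.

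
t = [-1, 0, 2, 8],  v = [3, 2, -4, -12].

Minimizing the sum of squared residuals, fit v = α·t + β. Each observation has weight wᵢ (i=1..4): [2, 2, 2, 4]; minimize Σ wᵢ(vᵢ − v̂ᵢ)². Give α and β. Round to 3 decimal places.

α = -1.660, β = 1.043

Sums needed: Σwᵢ·t·t = 266, Σwᵢ·t = 34, Σwᵢ·1 = 10.
And Σwᵢ·t·v = -406, Σwᵢ·v = -46.
Δ = 266·10 − 34² = 1504.
α = ((-406)·10 − 34·(-46))/1504 = -78/47; β = (266·(-46) − 34·(-406))/1504 = 49/47.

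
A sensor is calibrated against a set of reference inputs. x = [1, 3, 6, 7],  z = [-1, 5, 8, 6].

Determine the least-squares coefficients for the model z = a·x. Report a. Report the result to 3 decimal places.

a = 1.095

From the data, Σx·x = 95.
Right-hand side: Σx·z = 104.
Hence a = 104 / 95 ≈ 1.09474.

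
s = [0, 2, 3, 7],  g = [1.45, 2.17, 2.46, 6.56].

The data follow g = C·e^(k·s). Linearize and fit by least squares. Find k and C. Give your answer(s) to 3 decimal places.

Linearized form: ln g = k·s + ln C. From the 4 transformed points,
Σs = 12.0000, Σ(s)² = 62.0000, Σln g = 3.9274, Σs·ln g = 17.4169.
Equations: 62.0000·k + 12.0000·ln C = 17.4169;  12.0000·k + 4·ln C = 3.9274.
Δ = 62.0000·4 − (12.0000)² = 104.0000; k = (17.4169·4 − 12.0000·3.9274)/104.0000 = 0.21671, ln C = (62.0000·3.9274 − 12.0000·17.4169)/104.0000 = 0.33172, so C = exp(0.33172) = 1.39336.

k = 0.217, C = 1.393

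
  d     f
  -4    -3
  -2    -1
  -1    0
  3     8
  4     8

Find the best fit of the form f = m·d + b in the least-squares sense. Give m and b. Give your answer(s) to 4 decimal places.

m = 1.5217, b = 2.4000

Sums needed: Σd·d = 46, Σd = 0, Σ1 = 5.
Moment sums: Σd·f = 70, Σf = 12.
Normal equations: [[46, 0]; [0, 5]]·[m, b]ᵀ = [70, 12]ᵀ.
Δ = 46·5 − 0² = 230.
m = (70·5 − 0·12)/230 = 35/23; b = (46·12 − 0·70)/230 = 12/5.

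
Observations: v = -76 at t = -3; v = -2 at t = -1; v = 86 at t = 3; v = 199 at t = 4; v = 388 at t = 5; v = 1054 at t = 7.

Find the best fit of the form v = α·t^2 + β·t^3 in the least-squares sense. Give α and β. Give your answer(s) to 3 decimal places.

Setting ∂/∂α … = 0 gives: 3445·α + 20955·β = 64618;  20955·α + 138829·β = 427134.
Δ = 3445·138829 − 20955² = 39153880.
α = (64618·138829 − 20955·427134)/39153880 = 2532419/4894235; β = (3445·427134 − 20955·64618)/39153880 = 2935161/978847.

α = 0.517, β = 2.999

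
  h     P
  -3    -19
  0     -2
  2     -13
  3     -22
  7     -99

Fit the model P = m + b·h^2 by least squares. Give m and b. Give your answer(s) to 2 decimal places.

m = -3.24, b = -1.96

Normal-equation sums: Σ1 = 5, Σh^2 = 71, Σh^2·h^2 = 2579.
For AᵀP: ΣP = -155, Σh^2·P = -5272.
Eliminating b: 2579·(row 1) − 71·(row 2) gives 7854·m = 2579·(-155) − 71·(-5272) = -25433, so m = -25433/7854.
Then b = ((-5272) − 71·(-25433/7854))/2579 = -15355/7854.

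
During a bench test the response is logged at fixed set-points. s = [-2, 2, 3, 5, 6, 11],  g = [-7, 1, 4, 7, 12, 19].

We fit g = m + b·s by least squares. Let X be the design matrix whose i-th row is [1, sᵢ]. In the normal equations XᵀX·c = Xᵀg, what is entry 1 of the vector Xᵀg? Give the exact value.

Entry 1 ↔ basis 1, so (Xᵀg)_{1} = Σᵢ gᵢ = (1)·(-7) + (1)·(1) + (1)·(4) + (1)·(7) + (1)·(12) + (1)·(19) = 36.

36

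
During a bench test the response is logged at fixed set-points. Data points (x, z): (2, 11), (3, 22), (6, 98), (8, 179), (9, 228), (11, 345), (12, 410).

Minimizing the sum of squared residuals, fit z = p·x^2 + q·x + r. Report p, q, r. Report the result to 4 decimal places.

p = 2.9962, q = -1.8462, r = 1.7002

Compute the Gram sums: Σx^2·x^2 = 47427, Σx^2·x = 4551, Σx^2 = 459, Σx·x = 459, Σx = 51, Σ1 = 7.
Moment sums: Σx^2·z = 134479, Σx·z = 12875, Σz = 1293.
Inverting the 3×3 Gram matrix, [p, q, r]ᵀ = [51217/17094, -2869/1554, 692/407]ᵀ.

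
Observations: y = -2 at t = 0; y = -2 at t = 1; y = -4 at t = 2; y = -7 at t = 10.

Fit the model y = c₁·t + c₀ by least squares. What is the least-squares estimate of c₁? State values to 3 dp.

c₁ = -0.498

Normal-equation sums: Σt·t = 105, Σt = 13, Σ1 = 4.
For Aᵀy: Σt·y = -80, Σy = -15.
So AᵀA·[c₁, c₀]ᵀ = Aᵀy: [[105, 13]; [13, 4]]·[c₁, c₀]ᵀ = [-80, -15]ᵀ.
Δ = 105·4 − 13² = 251.
c₁ = ((-80)·4 − 13·(-15))/251 = -125/251; c₀ = (105·(-15) − 13·(-80))/251 = -535/251.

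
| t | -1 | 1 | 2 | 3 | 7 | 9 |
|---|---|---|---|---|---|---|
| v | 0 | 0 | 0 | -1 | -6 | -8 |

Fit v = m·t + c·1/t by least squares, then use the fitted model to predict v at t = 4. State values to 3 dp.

v̂ = -3.119

With design matrix A, AᵀA = [[145, 6]; [6, 38005/15876]] and Aᵀv = [-117, -131/63]ᵀ.
Eliminating c: (38005/15876)·(row 1) − 6·(row 2) gives (4939189/15876)·m = (38005/15876)·(-117) − 6·(-131/63) = -472057/1764, so m = -4248513/4939189.
Then c = ((-131/63) − 6·(-4248513/4939189))/(38005/15876) = 6358212/4939189.
At t = 4: v̂ = (-4248513/4939189)·(4) + (6358212/4939189)·(1/4) = -15404499/4939189.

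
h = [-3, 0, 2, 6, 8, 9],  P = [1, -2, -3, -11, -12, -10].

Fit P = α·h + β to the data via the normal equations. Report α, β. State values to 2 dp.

α = -1.11, β = -2.11

The normal system XᵀX·[α, β]ᵀ = XᵀP is [[194, 22]; [22, 6]]·[α, β]ᵀ = [-261, -37]ᵀ.
Determinant 194·6 − 22² = 680.
α = ((-261)·6 − 22·(-37))/680 = -94/85; β = (194·(-37) − 22·(-261))/680 = -359/170.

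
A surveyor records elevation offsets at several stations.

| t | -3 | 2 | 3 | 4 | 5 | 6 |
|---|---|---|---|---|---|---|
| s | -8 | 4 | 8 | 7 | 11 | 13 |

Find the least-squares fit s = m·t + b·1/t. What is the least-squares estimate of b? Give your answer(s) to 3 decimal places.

Entries of MᵀM: Σt·t = 99, Σt·1/t = 6, Σ1/t·1/t = 241/400.
For Mᵀs: Σt·s = 217, Σ1/t·s = 269/20.
Δ = 99·(241/400) − 6² = 9459/400.
m = (217·(241/400) − 6·(269/20))/(9459/400) = 20017/9459; b = (99·(269/20) − 6·217)/(9459/400) = 3940/3153.

b = 1.250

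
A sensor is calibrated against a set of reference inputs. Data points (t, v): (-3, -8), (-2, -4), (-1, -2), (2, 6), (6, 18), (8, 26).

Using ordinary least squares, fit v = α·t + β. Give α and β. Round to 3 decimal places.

α = 2.980, β = 1.033

Entries of XᵀX: Σt·t = 118, Σt = 10, Σ1 = 6.
And Σt·v = 362, Σv = 36.
Δ = 118·6 − 10² = 608.
α = (362·6 − 10·36)/608 = 453/152; β = (118·36 − 10·362)/608 = 157/152.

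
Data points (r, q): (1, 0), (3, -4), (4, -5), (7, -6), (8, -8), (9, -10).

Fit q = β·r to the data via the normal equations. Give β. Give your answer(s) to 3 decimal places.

β = -1.036

Compute the Gram sums: Σr·r = 220.
Right-hand side: Σr·q = -228.
Hence β = -228 / 220 ≈ -1.03636.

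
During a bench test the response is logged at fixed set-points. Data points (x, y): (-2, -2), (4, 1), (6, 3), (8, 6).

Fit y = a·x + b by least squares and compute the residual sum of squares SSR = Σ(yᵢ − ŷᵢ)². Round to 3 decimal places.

SSR = 2.500

From the data, Σx·x = 120, Σx = 16, Σ1 = 4.
And Σx·y = 74, Σy = 8.
Eliminating b: 4·(row 1) − 16·(row 2) gives 224·a = 4·74 − 16·8 = 168, so a = 3/4.
Then b = (8 − 16·(3/4))/4 = -1.
Residuals: 1/2, -1, -1/2, 1; SSR = 5/2.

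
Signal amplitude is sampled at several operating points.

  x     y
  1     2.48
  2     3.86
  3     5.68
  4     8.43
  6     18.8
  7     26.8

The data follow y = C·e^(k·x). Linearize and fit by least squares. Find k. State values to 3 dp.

k = 0.396

Linearized form: ln y = k·x + ln C. From the 6 transformed points,
XᵀX = [[115.0000, 23.0000]; [23.0000, 6]], rhs = [57.9696, 12.3499]ᵀ  (here Σx = 23.0000, Σ(x)² = 115.0000, Σln y = 12.3499, Σx·ln y = 57.9696).
Slope k = (n·Σx·ln y − Σx·Σln y)/(n·Σ(x)² − (Σx)²) = (6·57.9696 − 23.0000·12.3499)/161.0000 = 0.39608; ln C = (Σln y − k·Σx)/n = 0.54001.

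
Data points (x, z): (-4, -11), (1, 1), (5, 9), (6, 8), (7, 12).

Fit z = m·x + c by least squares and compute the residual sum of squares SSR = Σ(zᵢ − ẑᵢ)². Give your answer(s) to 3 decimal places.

Entries of AᵀA: Σx·x = 127, Σx = 15, Σ1 = 5.
For Aᵀz: Σx·z = 222, Σz = 19.
Normal equations: [[127, 15]; [15, 5]]·[m, c]ᵀ = [222, 19]ᵀ.
Determinant 127·5 − 15² = 410.
m = (222·5 − 15·19)/410 = 165/82; c = (127·19 − 15·222)/410 = -917/410.
Residuals: -293/410, 251/205, 241/205, -753/410, 31/205; SSR = 2783/410.

SSR = 6.788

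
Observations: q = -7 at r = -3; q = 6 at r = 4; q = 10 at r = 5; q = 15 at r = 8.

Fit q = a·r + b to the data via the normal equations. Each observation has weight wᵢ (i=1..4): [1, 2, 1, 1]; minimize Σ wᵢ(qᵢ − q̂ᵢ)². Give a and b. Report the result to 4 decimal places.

a = 2.0092, b = -1.2331

MᵀWM·[a, b]ᵀ = MᵀWq reads: 130·a + 18·b = 239;  18·a + 5·b = 30.
det = 130·5 − 18² = 326.
a = (239·5 − 18·30)/326 = 655/326; b = (130·30 − 18·239)/326 = -201/163.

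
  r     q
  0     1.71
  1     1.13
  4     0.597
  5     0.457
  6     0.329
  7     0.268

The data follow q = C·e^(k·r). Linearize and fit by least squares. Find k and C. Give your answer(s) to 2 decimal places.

With ln qᵢ as the transformed response and rᵢ as the regressor:
AᵀA = [[127.0000, 23.0000]; [23.0000, 6]], rhs = [-21.7441, -3.0687]ᵀ  (here Σr = 23.0000, Σ(r)² = 127.0000, Σln q = -3.0687, Σr·ln q = -21.7441).
Slope k = (n·Σr·ln q − Σr·Σln q)/(n·Σ(r)² − (Σr)²) = (6·-21.7441 − 23.0000·-3.0687)/233.0000 = -0.25702; ln C = (Σln q − k·Σr)/n = 0.47379, so C = exp(0.47379) = 1.60607.

k = -0.26, C = 1.61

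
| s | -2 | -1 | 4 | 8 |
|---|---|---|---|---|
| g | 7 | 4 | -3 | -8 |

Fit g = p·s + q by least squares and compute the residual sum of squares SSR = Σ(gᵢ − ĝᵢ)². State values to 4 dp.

Compute the Gram sums: Σs·s = 85, Σs = 9, Σ1 = 4.
And Σs·g = -94, Σg = 0.
XᵀX·[p, q]ᵀ = Xᵀg becomes [[85, 9]; [9, 4]]·[p, q]ᵀ = [-94, 0]ᵀ.
Eliminating q: 4·(row 1) − 9·(row 2) gives 259·p = 4·(-94) − 9·0 = -376, so p = -376/259.
Then q = (0 − 9·(-376/259))/4 = 846/259.
Residuals: 215/259, -186/259, -17/37, 90/259; SSR = 398/259.

SSR = 1.5367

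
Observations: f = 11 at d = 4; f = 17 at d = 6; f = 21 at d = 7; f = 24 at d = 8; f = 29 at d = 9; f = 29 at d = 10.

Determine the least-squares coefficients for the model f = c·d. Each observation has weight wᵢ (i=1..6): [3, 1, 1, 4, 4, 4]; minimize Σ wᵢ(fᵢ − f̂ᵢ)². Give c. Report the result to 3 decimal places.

c = 3.013

The normal equations are: 1113·c = 3353.
Hence c = 3353 / 1113 ≈ 3.01258.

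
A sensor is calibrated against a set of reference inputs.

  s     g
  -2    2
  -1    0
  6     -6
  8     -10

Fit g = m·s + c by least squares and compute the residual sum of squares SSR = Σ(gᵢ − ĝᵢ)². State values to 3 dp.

SSR = 2.140

Normal-equation sums: Σs·s = 105, Σs = 11, Σ1 = 4.
For Xᵀg: Σs·g = -120, Σg = -14.
XᵀX·[m, c]ᵀ = Xᵀg becomes [[105, 11]; [11, 4]]·[m, c]ᵀ = [-120, -14]ᵀ.
Δ = 105·4 − 11² = 299.
m = ((-120)·4 − 11·(-14))/299 = -326/299; c = (105·(-14) − 11·(-120))/299 = -150/299.
Residuals: 96/299, -176/299, 24/23, -232/299; SSR = 640/299.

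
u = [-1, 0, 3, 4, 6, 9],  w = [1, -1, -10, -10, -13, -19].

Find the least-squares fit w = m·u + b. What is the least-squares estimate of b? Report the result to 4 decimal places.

With design matrix A, AᵀA = [[143, 21]; [21, 6]] and Aᵀw = [-320, -52]ᵀ.
det = 143·6 − 21² = 417.
m = ((-320)·6 − 21·(-52))/417 = -276/139; b = (143·(-52) − 21·(-320))/417 = -716/417.

b = -1.7170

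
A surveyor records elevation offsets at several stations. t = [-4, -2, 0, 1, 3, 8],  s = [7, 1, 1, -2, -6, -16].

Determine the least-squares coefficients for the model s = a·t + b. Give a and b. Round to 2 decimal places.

Forming MᵀM = [[94, 6]; [6, 6]] and Mᵀs = [-178, -15]ᵀ gives MᵀM·[a, b]ᵀ = Mᵀs.
Determinant 94·6 − 6² = 528.
a = ((-178)·6 − 6·(-15))/528 = -163/88; b = (94·(-15) − 6·(-178))/528 = -57/88.

a = -1.85, b = -0.65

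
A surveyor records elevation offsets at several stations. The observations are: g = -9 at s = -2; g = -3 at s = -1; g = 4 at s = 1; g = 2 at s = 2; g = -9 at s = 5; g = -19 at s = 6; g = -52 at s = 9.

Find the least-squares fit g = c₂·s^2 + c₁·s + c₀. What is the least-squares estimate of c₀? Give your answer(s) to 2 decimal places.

AᵀA·[c₂, c₁, c₀]ᵀ = Aᵀg reads: 8516·c₂ + 1070·c₁ + 152·c₀ = -5148;  1070·c₂ + 152·c₁ + 20·c₀ = -598;  152·c₂ + 20·c₁ + 7·c₀ = -86.
Row-reducing yields c₂ = -152657/158529, c₁ = 434324/158529, c₀ = 42090/52843.

c₀ = 0.80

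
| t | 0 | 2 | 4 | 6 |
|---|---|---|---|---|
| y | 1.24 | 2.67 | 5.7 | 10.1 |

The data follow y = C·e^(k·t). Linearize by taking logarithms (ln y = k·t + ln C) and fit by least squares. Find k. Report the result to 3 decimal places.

k = 0.353

Taking logs, ln y = k·t + ln C, so regress ln y on t.
Σt = 12.0000, Σ(t)² = 56.0000, Σln y = 5.2502, Σt·ln y = 22.8012.
Equations: 56.0000·k + 12.0000·ln C = 22.8012;  12.0000·k + 4·ln C = 5.2502.
Solving (det = 80.0000): k = 0.35253, ln C = 0.25495.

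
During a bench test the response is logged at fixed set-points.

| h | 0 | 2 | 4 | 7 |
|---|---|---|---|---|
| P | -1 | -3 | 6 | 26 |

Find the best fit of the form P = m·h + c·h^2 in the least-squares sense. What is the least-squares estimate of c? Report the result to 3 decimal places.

Setting ∂/∂m … = 0 gives: 69·m + 415·c = 200;  415·m + 2673·c = 1358.
Eliminating c: 2673·(row 1) − 415·(row 2) gives 12212·m = 2673·200 − 415·1358 = -28970, so m = -14485/6106.
Then c = (1358 − 415·(-14485/6106))/2673 = 5351/6106.

c = 0.876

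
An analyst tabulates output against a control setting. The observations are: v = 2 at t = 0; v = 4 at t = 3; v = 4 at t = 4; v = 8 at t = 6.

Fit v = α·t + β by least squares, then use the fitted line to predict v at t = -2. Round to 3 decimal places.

Forming AᵀA = [[61, 13]; [13, 4]] and Aᵀv = [76, 18]ᵀ gives AᵀA·[α, β]ᵀ = Aᵀv.
Eliminating β: 4·(row 1) − 13·(row 2) gives 75·α = 4·76 − 13·18 = 70, so α = 14/15.
Then β = (18 − 13·(14/15))/4 = 22/15.
At t = -2: v̂ = (14/15)·(-2) + (22/15)·(1) = -2/5.

v̂ = -0.400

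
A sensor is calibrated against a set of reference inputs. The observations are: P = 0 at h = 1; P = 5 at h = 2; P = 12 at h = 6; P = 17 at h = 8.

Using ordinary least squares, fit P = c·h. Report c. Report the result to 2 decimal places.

The normal system AᵀA·[c]ᵀ = AᵀP is [[105]]·[c]ᵀ = [218]ᵀ.
c = 218/105 = 2.07619.

c = 2.08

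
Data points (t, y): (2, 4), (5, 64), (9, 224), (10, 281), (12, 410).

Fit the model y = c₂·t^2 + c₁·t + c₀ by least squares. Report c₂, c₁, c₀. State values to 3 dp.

c₂ = 2.996, c₁ = -1.414, c₀ = -4.786

With design matrix M, MᵀM = [[37938, 3590, 354]; [3590, 354, 38]; [354, 38, 5]] and Mᵀy = [106900, 10074, 983]ᵀ.
Row-reducing yields c₂ = 112945/37696, c₁ = -53299/37696, c₀ = -11275/2356.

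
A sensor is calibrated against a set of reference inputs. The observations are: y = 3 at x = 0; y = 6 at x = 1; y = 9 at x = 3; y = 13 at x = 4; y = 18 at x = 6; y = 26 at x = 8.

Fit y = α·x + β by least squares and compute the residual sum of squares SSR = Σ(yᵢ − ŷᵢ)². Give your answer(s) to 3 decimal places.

Setting ∂/∂α … = 0 gives: 126·α + 22·β = 401;  22·α + 6·β = 75.
Δ = 126·6 − 22² = 272.
α = (401·6 − 22·75)/272 = 189/68; β = (126·75 − 22·401)/272 = 157/68.
Residuals: 47/68, 31/34, -28/17, -29/68, -67/68, 99/68; SSR = 124/17.

SSR = 7.294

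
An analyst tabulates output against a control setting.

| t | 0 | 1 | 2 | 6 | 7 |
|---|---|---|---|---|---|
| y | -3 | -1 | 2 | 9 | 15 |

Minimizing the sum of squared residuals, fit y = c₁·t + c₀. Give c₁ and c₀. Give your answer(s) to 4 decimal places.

c₁ = 2.3608, c₀ = -3.1546

With design matrix M, MᵀM = [[90, 16]; [16, 5]] and Mᵀy = [162, 22]ᵀ.
Eliminating c₀: 5·(row 1) − 16·(row 2) gives 194·c₁ = 5·162 − 16·22 = 458, so c₁ = 229/97.
Then c₀ = (22 − 16·(229/97))/5 = -306/97.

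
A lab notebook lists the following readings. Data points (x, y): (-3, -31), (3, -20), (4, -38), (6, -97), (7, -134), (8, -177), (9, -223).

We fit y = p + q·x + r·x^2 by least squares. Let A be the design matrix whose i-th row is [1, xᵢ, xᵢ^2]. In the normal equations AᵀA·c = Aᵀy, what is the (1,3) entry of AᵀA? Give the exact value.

264

Row 1 ↔ basis 1, column 3 ↔ basis x^2, so (AᵀA)_{1,3} = Σᵢ x^2 = (1)·(9) + (1)·(9) + (1)·(16) + (1)·(36) + (1)·(49) + (1)·(64) + (1)·(81) = 264.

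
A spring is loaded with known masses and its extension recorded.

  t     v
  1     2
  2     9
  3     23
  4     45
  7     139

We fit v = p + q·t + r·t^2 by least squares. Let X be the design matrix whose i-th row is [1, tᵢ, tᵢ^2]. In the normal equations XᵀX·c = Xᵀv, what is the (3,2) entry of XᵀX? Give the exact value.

443

Row 3 ↔ basis t^2, column 2 ↔ basis t, so (XᵀX)_{3,2} = Σᵢ (t^2)·(t) = (1)·(1) + (4)·(2) + (9)·(3) + (16)·(4) + (49)·(7) = 443.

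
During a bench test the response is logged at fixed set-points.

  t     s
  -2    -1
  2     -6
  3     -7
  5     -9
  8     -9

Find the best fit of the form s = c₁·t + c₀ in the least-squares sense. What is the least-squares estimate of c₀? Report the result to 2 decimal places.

Normal-equation sums: Σt·t = 106, Σt = 16, Σ1 = 5.
Right-hand side: Σt·s = -148, Σs = -32.
So XᵀX·[c₁, c₀]ᵀ = Xᵀs: [[106, 16]; [16, 5]]·[c₁, c₀]ᵀ = [-148, -32]ᵀ.
det = 106·5 − 16² = 274.
c₁ = ((-148)·5 − 16·(-32))/274 = -114/137; c₀ = (106·(-32) − 16·(-148))/274 = -512/137.

c₀ = -3.74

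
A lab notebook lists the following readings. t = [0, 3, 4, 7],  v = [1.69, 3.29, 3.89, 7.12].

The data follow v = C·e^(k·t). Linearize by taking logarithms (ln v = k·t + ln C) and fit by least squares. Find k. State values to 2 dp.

k = 0.20

Linearized form: ln v = k·t + ln C. From the 4 transformed points,
Σt = 14.0000, Σ(t)² = 74.0000, Σln v = 5.0369, Σt·ln v = 22.7467.
Normal system: [[74.0000, 14.0000]; [14.0000, 4]]·[k, ln C]ᵀ = [22.7467, 5.0369]ᵀ.
Slope k = (n·Σt·ln v − Σt·Σln v)/(n·Σ(t)² − (Σt)²) = (4·22.7467 − 14.0000·5.0369)/100.0000 = 0.20470; ln C = (Σln v − k·Σt)/n = 0.54280.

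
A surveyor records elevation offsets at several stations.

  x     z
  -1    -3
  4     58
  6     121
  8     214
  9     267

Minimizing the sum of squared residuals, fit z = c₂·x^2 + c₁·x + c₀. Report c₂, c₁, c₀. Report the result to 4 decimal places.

The normal equations are: 12210·c₂ + 1520·c₁ + 198·c₀ = 40604;  1520·c₂ + 198·c₁ + 26·c₀ = 5076;  198·c₂ + 26·c₁ + 5·c₀ = 657.
Inverting the 3×3 Gram matrix, [c₂, c₁, c₀]ᵀ = [127729/42367, 122197/42367, -126469/42367]ᵀ.

c₂ = 3.0148, c₁ = 2.8842, c₀ = -2.9851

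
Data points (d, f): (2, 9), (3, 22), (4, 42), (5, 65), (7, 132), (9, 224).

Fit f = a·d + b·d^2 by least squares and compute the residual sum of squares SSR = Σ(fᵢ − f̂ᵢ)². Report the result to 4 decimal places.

With design matrix A, AᵀA = [[184, 1296]; [1296, 9940]] and Aᵀf = [3517, 27143]ᵀ.
Determinant 184·9940 − 1296² = 149344.
a = (3517·9940 − 1296·27143)/149344 = -4199/2872; b = (184·27143 − 1296·3517)/149344 = 4195/1436.
Residuals: 343/1436, 271/2872, 795/718, -2075/2872, -2613/2872, 1529/2872; SSR = 8401/2872.

SSR = 2.9251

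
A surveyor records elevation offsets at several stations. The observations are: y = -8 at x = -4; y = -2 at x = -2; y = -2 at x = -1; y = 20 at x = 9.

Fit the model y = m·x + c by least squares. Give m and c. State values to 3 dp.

m = 2.119, c = 0.941

Sums needed: Σx·x = 102, Σx = 2, Σ1 = 4.
For Aᵀy: Σx·y = 218, Σy = 8.
Eliminating c: 4·(row 1) − 2·(row 2) gives 404·m = 4·218 − 2·8 = 856, so m = 214/101.
Then c = (8 − 2·(214/101))/4 = 95/101.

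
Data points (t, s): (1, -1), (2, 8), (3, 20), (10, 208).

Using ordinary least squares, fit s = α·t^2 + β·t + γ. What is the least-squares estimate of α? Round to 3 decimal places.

AᵀA·[α, β, γ]ᵀ = Aᵀs reads: 10098·α + 1036·β + 114·γ = 21011;  1036·α + 114·β + 16·γ = 2155;  114·α + 16·β + 4·γ = 235.
Inverting the 3×3 Gram matrix, [α, β, γ]ᵀ = [439/242, 3941/1210, -3617/605]ᵀ.

α = 1.814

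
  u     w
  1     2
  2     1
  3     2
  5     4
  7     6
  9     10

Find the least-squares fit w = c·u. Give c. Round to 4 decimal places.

Compute the Gram sums: Σu·u = 169.
Moment sums: Σu·w = 162.
So XᵀX·[c]ᵀ = Xᵀw: [[169]]·[c]ᵀ = [162]ᵀ.
c = 162/169 = 0.95858.

c = 0.9586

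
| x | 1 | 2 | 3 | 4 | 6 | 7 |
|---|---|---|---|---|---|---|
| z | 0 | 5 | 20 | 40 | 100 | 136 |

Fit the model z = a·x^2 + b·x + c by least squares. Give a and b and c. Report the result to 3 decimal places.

From the data, Σx^2·x^2 = 4051, Σx^2·x = 659, Σx^2 = 115, Σx·x = 115, Σx = 23, Σ1 = 6.
For Mᵀz: Σx^2·z = 11104, Σx·z = 1782, Σz = 301.
Solving the 3×3 system (Gaussian elimination) gives a = 2617/840, b = -1613/840, c = -153/70.

a = 3.115, b = -1.920, c = -2.186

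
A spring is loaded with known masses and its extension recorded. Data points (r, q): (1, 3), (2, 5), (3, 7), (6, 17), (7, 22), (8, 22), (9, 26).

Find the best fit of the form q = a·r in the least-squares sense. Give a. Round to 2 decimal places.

a = 2.87

With design matrix X, XᵀX = [[244]] and Xᵀq = [700]ᵀ.
a = 700/244 = 2.86885.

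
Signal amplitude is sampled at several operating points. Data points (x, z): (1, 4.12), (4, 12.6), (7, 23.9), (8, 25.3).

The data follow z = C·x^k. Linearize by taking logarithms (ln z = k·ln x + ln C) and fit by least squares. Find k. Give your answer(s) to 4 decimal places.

Linearized form: ln z = k·ln x + ln C. From the 4 transformed points,
Σln x = 5.4116, Σ(ln x)² = 10.0325, Σln z = 10.3542, Σln x·ln z = 16.4068.
Equations: 10.0325·k + 5.4116·ln C = 16.4068;  5.4116·k + 4·ln C = 10.3542.
Solving (det = 10.8439): k = 0.88471, ln C = 1.39162.

k = 0.8847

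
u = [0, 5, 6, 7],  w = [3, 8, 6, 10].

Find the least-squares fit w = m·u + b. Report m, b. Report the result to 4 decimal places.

m = 0.8448, b = 2.9483

Sums needed: Σu·u = 110, Σu = 18, Σ1 = 4.
Right-hand side: Σu·w = 146, Σw = 27.
Δ = 110·4 − 18² = 116.
m = (146·4 − 18·27)/116 = 49/58; b = (110·27 − 18·146)/116 = 171/58.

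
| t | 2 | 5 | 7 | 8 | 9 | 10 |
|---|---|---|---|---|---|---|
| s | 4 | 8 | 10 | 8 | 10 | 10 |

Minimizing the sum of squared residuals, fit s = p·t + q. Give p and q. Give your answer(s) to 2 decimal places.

p = 0.71, q = 3.49

The normal system AᵀA·[p, q]ᵀ = Aᵀs is [[323, 41]; [41, 6]]·[p, q]ᵀ = [372, 50]ᵀ.
Determinant 323·6 − 41² = 257.
p = (372·6 − 41·50)/257 = 182/257; q = (323·50 − 41·372)/257 = 898/257.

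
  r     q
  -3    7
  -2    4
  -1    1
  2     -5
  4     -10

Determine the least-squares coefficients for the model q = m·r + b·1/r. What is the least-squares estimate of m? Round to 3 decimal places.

Forming AᵀA = [[34, 5]; [5, 241/144]] and Aᵀq = [-80, -31/3]ᵀ gives AᵀA·[m, b]ᵀ = Aᵀq.
det = 34·(241/144) − 5² = 2297/72.
m = ((-80)·(241/144) − 5·(-31/3))/(2297/72) = -5920/2297; b = (34·(-31/3) − 5·(-80))/(2297/72) = 3504/2297.

m = -2.577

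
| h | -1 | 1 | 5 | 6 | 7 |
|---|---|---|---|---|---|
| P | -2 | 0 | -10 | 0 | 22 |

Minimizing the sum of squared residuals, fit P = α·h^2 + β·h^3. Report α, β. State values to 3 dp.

α = -2.515, β = 0.422

From the data, Σh^2·h^2 = 4324, Σh^2·h^3 = 27708, Σh^3·h^3 = 179932.
And Σh^2·P = 826, Σh^3·P = 6298.
Normal equations: [[4324, 27708]; [27708, 179932]]·[α, β]ᵀ = [826, 6298]ᵀ.
Δ = 4324·179932 − 27708² = 10292704.
α = (826·179932 − 27708·6298)/10292704 = -808786/321647; β = (4324·6298 − 27708·826)/10292704 = 271609/643294.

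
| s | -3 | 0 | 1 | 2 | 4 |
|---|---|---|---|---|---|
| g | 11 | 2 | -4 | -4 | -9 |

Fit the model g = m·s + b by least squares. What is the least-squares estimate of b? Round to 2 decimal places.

b = 1.52

Sums needed: Σs·s = 30, Σs = 4, Σ1 = 5.
Moment sums: Σs·g = -81, Σg = -4.
XᵀX·[m, b]ᵀ = Xᵀg becomes [[30, 4]; [4, 5]]·[m, b]ᵀ = [-81, -4]ᵀ.
Δ = 30·5 − 4² = 134.
m = ((-81)·5 − 4·(-4))/134 = -389/134; b = (30·(-4) − 4·(-81))/134 = 102/67.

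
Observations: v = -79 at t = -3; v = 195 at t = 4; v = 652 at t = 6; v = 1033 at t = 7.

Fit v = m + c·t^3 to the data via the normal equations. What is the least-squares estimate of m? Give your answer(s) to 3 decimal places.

m = 2.439

Setting ∂/∂m … = 0 gives: 4·m + 596·c = 1801;  596·m + 169130·c = 509764.
Eliminating c: 169130·(row 1) − 596·(row 2) gives 321304·m = 169130·1801 − 596·509764 = 783786, so m = 391893/160652.
Then c = (509764 − 596·(391893/160652))/169130 = 241415/80326.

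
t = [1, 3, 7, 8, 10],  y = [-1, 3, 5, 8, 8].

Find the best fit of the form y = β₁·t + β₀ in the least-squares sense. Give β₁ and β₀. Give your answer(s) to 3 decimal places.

β₁ = 0.978, β₀ = -1.073

From the data, Σt·t = 223, Σt = 29, Σ1 = 5.
Right-hand side: Σt·y = 187, Σy = 23.
Normal equations: [[223, 29]; [29, 5]]·[β₁, β₀]ᵀ = [187, 23]ᵀ.
Δ = 223·5 − 29² = 274.
β₁ = (187·5 − 29·23)/274 = 134/137; β₀ = (223·23 − 29·187)/274 = -147/137.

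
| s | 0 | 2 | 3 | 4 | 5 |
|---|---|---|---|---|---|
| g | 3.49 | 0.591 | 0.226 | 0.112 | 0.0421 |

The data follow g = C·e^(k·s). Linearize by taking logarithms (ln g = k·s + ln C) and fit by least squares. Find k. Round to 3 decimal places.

k = -0.877

Taking logs, ln g = k·s + ln C, so regress ln g on s.
AᵀA = [[54.0000, 14.0000]; [14.0000, 5]], rhs = [-30.1091, -6.1202]ᵀ  (here Σs = 14.0000, Σ(s)² = 54.0000, Σln g = -6.1202, Σs·ln g = -30.1091).
Solving (det = 74.0000): k = -0.87652, ln C = 1.23021.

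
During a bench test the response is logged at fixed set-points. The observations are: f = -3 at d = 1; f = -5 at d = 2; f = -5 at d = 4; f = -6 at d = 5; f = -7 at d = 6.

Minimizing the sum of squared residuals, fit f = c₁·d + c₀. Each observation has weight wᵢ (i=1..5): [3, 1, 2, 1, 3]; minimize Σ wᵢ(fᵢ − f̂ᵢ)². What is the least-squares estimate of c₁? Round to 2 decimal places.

AᵀWA·[c₁, c₀]ᵀ = AᵀWf reads: 172·c₁ + 36·c₀ = -215;  36·c₁ + 10·c₀ = -51.
(Σwᵢ·d·d = 172, Σwᵢ·d = 36, Σwᵢ·1 = 10, Σwᵢ·d·f = -215, Σwᵢ·f = -51.)
Eliminating c₀: 10·(row 1) − 36·(row 2) gives 424·c₁ = 10·(-215) − 36·(-51) = -314, so c₁ = -157/212.
Then c₀ = ((-51) − 36·(-157/212))/10 = -129/53.

c₁ = -0.74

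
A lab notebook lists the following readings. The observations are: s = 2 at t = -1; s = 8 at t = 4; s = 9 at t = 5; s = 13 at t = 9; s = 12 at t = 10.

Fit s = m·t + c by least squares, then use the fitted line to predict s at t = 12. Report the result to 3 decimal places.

ŝ = 15.161

AᵀA·[m, c]ᵀ = Aᵀs reads: 223·m + 27·c = 312;  27·m + 5·c = 44.
Determinant 223·5 − 27² = 386.
m = (312·5 − 27·44)/386 = 186/193; c = (223·44 − 27·312)/386 = 694/193.
At t = 12: ŝ = (186/193)·(12) + (694/193)·(1) = 2926/193.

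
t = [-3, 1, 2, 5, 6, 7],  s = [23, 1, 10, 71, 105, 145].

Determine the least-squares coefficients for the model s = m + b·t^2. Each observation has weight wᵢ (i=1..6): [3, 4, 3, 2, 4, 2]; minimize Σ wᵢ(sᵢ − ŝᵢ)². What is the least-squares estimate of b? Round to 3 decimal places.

b = 2.993

Normal-equation sums: Σwᵢ·1 = 18, Σwᵢ·t^2 = 335, Σwᵢ·t^2·t^2 = 11531.
For AᵀWs: Σwᵢ·s = 955, Σwᵢ·t^2·s = 33625.
Normal equations: [[18, 335]; [335, 11531]]·[m, b]ᵀ = [955, 33625]ᵀ.
Δ = 18·11531 − 335² = 95333.
m = (955·11531 − 335·33625)/95333 = -252270/95333; b = (18·33625 − 335·955)/95333 = 285325/95333.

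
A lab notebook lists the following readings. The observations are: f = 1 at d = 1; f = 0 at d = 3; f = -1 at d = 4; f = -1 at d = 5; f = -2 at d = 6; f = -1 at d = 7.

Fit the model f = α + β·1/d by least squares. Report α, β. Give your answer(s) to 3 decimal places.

α = -1.630, β = 2.762

From the data, Σ1 = 6, Σ1/d = 293/140, Σ1/d·1/d = 222581/176400.
And Σf = -4, Σ1/d·f = 31/420.
AᵀA·[α, β]ᵀ = Aᵀf becomes [[6, 293/140]; [293/140, 222581/176400]]·[α, β]ᵀ = [-4, 31/420]ᵀ.
Eliminating β: (222581/176400)·(row 1) − (293/140)·(row 2) gives (37523/11760)·α = (222581/176400)·(-4) − (293/140)·(31/420) = -917573/176400, so α = -917573/562845.
Then β = ((31/420) − (293/140)·(-917573/562845))/(222581/176400) = 103656/37523.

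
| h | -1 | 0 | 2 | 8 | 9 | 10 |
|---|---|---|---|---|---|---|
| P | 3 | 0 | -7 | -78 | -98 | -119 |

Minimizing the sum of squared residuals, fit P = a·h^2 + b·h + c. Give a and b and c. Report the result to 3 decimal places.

Normal-equation sums: Σh^2·h^2 = 20674, Σh^2·h = 2248, Σh^2 = 250, Σh·h = 250, Σh = 28, Σ1 = 6.
And Σh^2·P = -24855, Σh·P = -2713, ΣP = -299.
AᵀA·[a, b, c]ᵀ = AᵀP becomes [[20674, 2248, 250]; [2248, 250, 28]; [250, 28, 6]]·[a, b, c]ᵀ = [-24855, -2713, -299]ᵀ.
Solving the 3×3 system (Gaussian elimination) gives a = -20437/20535, b = -83113/41070, c = 399/370.

a = -0.995, b = -2.024, c = 1.078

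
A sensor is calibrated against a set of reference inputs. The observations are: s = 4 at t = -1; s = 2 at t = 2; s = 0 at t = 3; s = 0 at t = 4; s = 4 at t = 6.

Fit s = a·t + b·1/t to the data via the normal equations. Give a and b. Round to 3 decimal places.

a = 0.657, b = -3.871

From the data, Σt·t = 66, Σt·1/t = 5, Σ1/t·1/t = 209/144.
And Σt·s = 24, Σ1/t·s = -7/3.
So MᵀM·[a, b]ᵀ = Mᵀs: [[66, 5]; [5, 209/144]]·[a, b]ᵀ = [24, -7/3]ᵀ.
det = 66·(209/144) − 5² = 1699/24.
a = (24·(209/144) − 5·(-7/3))/(1699/24) = 1116/1699; b = (66·(-7/3) − 5·24)/(1699/24) = -6576/1699.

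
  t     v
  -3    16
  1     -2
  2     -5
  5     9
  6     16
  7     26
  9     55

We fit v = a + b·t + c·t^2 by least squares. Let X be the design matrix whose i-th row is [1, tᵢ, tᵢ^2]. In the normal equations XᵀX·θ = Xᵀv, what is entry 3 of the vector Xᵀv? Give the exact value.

Entry 3 ↔ basis t^2, so (Xᵀv)_{3} = Σᵢ (t^2)·vᵢ = (9)·(16) + (1)·(-2) + (4)·(-5) + (25)·(9) + (36)·(16) + (49)·(26) + (81)·(55) = 6652.

6652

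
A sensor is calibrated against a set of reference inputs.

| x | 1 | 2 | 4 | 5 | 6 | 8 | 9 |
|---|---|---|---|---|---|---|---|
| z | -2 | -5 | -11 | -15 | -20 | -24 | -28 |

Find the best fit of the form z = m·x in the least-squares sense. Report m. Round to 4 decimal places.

Normal-equation sums: Σx·x = 227.
For Aᵀz: Σx·z = -695.
So AᵀA·[m]ᵀ = Aᵀz: [[227]]·[m]ᵀ = [-695]ᵀ.
Hence m = -695 / 227 ≈ -3.06167.

m = -3.0617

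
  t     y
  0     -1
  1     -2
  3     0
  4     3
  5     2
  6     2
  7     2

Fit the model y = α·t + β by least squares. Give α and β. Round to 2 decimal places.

α = 0.60, β = -1.38

The normal system MᵀM·[α, β]ᵀ = Mᵀy is [[136, 26]; [26, 7]]·[α, β]ᵀ = [46, 6]ᵀ.
Determinant 136·7 − 26² = 276.
α = (46·7 − 26·6)/276 = 83/138; β = (136·6 − 26·46)/276 = -95/69.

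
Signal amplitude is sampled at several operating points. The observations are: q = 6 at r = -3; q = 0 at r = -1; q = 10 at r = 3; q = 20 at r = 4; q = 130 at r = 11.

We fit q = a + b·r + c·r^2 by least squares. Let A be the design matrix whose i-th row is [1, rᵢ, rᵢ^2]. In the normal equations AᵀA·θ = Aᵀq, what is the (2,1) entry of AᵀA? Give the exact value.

Row 2 ↔ basis r, column 1 ↔ basis 1, so (AᵀA)_{2,1} = Σᵢ r = (-3)·(1) + (-1)·(1) + (3)·(1) + (4)·(1) + (11)·(1) = 14.

14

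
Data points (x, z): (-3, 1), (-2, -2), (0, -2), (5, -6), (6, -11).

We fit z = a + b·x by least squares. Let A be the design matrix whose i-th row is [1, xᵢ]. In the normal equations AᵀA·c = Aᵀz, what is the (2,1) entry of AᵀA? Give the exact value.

Row 2 ↔ basis x, column 1 ↔ basis 1, so (AᵀA)_{2,1} = Σᵢ x = (-3)·(1) + (-2)·(1) + (0)·(1) + (5)·(1) + (6)·(1) = 6.

6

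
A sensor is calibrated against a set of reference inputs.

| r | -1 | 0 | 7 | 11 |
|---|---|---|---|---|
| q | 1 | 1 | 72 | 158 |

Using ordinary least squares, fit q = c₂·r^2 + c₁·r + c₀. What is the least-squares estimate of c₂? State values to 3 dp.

Setting ∂/∂c₂ … = 0 gives: 17043·c₂ + 1673·c₁ + 171·c₀ = 22647;  1673·c₂ + 171·c₁ + 17·c₀ = 2241;  171·c₂ + 17·c₁ + 4·c₀ = 232.
(Σr^2·r^2 = 17043, Σr^2·r = 1673, Σr^2 = 171, Σr·r = 171, Σr = 17, Σ1 = 4, Σr^2·q = 22647, Σr·q = 2241, Σq = 232.)
Row-reducing yields c₂ = 13889/13144, c₁ = 33957/13144, c₀ = 3035/1643.

c₂ = 1.057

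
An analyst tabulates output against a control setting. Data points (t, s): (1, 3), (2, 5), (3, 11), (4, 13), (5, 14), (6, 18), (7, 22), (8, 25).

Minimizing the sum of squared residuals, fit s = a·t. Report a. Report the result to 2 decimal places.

a = 3.09

The normal system AᵀA·[a]ᵀ = Aᵀs is [[204]]·[a]ᵀ = [630]ᵀ.
Hence a = 630 / 204 ≈ 3.08824.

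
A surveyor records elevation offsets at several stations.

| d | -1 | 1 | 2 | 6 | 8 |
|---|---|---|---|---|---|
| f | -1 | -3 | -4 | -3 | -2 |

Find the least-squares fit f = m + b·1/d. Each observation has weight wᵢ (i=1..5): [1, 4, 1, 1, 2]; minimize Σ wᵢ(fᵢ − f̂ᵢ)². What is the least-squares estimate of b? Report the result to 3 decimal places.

b = -0.986

With design matrix M, MᵀWM = [[9, 47/12]; [47/12, 1529/288]] and MᵀWf = [-24, -14]ᵀ.
det = 9·(1529/288) − (47/12)² = 9343/288.
m = ((-24)·(1529/288) − (47/12)·(-14))/(9343/288) = -20904/9343; b = (9·(-14) − (47/12)·(-24))/(9343/288) = -9216/9343.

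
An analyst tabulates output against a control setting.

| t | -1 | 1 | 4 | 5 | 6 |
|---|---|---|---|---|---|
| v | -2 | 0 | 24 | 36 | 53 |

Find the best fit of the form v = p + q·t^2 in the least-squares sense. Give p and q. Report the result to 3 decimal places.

p = -2.179, q = 1.543

With design matrix X, XᵀX = [[5, 79]; [79, 2179]] and Xᵀv = [111, 3190]ᵀ.
Δ = 5·2179 − 79² = 4654.
p = (111·2179 − 79·3190)/4654 = -10141/4654; q = (5·3190 − 79·111)/4654 = 7181/4654.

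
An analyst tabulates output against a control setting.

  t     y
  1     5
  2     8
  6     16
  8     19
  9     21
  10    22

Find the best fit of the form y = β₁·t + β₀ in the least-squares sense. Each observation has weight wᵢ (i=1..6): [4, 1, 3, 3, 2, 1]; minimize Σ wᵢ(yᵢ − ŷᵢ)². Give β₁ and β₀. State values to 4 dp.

Compute the Gram sums: Σwᵢ·t·t = 570, Σwᵢ·t = 76, Σwᵢ·1 = 14.
Moment sums: Σwᵢ·t·y = 1378, Σwᵢ·y = 197.
XᵀWX·[β₁, β₀]ᵀ = XᵀWy becomes [[570, 76]; [76, 14]]·[β₁, β₀]ᵀ = [1378, 197]ᵀ.
Δ = 570·14 − 76² = 2204.
β₁ = (1378·14 − 76·197)/2204 = 1080/551; β₀ = (570·197 − 76·1378)/2204 = 199/58.

β₁ = 1.9601, β₀ = 3.4310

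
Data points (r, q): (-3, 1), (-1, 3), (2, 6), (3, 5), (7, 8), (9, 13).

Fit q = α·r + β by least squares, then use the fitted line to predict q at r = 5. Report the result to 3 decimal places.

Compute the Gram sums: Σr·r = 153, Σr = 17, Σ1 = 6.
And Σr·q = 194, Σq = 36.
Normal equations: [[153, 17]; [17, 6]]·[α, β]ᵀ = [194, 36]ᵀ.
det = 153·6 − 17² = 629.
α = (194·6 − 17·36)/629 = 552/629; β = (153·36 − 17·194)/629 = 130/37.
At r = 5: q̂ = (552/629)·(5) + (130/37)·(1) = 4970/629.

q̂ = 7.901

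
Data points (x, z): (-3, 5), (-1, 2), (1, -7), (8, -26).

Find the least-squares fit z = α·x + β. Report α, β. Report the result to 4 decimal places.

α = -2.9018, β = -2.8727

From the data, Σx·x = 75, Σx = 5, Σ1 = 4.
Moment sums: Σx·z = -232, Σz = -26.
So AᵀA·[α, β]ᵀ = Aᵀz: [[75, 5]; [5, 4]]·[α, β]ᵀ = [-232, -26]ᵀ.
Eliminating β: 4·(row 1) − 5·(row 2) gives 275·α = 4·(-232) − 5·(-26) = -798, so α = -798/275.
Then β = ((-26) − 5·(-798/275))/4 = -158/55.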